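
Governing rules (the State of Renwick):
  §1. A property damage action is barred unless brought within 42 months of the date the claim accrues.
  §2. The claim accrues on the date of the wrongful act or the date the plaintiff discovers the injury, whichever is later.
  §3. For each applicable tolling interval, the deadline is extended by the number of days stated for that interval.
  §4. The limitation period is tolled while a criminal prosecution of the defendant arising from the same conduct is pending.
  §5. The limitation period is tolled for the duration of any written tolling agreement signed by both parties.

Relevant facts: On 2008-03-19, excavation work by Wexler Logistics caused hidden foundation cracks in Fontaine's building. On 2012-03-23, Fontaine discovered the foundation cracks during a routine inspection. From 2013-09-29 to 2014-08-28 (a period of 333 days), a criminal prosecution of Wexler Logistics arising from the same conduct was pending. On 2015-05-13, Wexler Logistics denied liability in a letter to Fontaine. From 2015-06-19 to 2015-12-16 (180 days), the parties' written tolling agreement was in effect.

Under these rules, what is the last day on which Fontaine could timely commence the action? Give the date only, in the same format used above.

2017-02-17

The claim accrued on 2012-03-23 — the later of the 2008-03-19 act and the 2012-03-23 discovery.
Adding the 42 months base period to 2012-03-23 gives a deadline of 2015-09-23, before any tolling.
The pending criminal prosecution from 2013-09-29 to 2014-08-28 tolled the period for 333 days, extending the deadline to 2016-08-21.
The written tolling agreement from 2015-06-19 to 2015-12-16 tolled the period for 180 days, extending the deadline to 2017-02-17.
The other events in the timeline have no effect on the limitation period under the stated rules.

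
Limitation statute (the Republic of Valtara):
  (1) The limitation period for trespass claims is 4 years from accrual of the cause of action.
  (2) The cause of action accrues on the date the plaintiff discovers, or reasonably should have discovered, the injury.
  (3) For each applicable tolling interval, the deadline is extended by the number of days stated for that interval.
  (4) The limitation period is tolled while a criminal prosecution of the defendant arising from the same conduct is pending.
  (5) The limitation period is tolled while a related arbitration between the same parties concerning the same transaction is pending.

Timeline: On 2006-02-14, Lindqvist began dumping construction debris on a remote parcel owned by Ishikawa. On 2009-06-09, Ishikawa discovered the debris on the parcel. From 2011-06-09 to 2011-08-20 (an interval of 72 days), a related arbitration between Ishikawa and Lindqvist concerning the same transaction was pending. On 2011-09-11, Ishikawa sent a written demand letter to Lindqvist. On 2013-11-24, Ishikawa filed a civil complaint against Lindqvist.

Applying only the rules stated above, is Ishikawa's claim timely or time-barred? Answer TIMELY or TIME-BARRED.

TIME-BARRED

Under the discovery rule, the claim accrued on 2009-06-09, when Ishikawa discovered the injury — not on the 2006-02-14 date of the underlying act.
4 years from 2009-06-09 is 2013-06-09.
The pending related arbitration from 2011-06-09 to 2011-08-20 tolled the period for 72 days, extending the deadline to 2013-08-20.
The other events in the timeline have no effect on the limitation period under the stated rules.
Ishikawa filed on 2013-11-24, after the 2013-08-20 deadline, so the action is time-barred.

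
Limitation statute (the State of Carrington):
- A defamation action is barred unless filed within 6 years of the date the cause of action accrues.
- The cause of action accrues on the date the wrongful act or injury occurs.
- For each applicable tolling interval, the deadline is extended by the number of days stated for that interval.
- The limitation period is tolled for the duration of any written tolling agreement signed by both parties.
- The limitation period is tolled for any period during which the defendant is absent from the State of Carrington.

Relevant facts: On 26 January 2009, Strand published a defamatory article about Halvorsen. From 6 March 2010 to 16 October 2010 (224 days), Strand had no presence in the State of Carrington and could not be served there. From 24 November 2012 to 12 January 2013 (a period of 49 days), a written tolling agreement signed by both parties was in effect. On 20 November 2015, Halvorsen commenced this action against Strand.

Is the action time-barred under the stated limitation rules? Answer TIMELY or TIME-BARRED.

The cause of action accrued on 26 January 2009, the date of the act.
6 years from 26 January 2009 is 26 January 2015.
The defendant's absence from the jurisdiction from 6 March 2010 to 16 October 2010 tolled the period for 224 days, extending the deadline to 7 September 2015.
The written tolling agreement from 24 November 2012 to 12 January 2013 tolled the period for 49 days, extending the deadline to 26 October 2015.
Halvorsen filed on 20 November 2015, after the 26 October 2015 deadline, so the action is time-barred.

TIME-BARRED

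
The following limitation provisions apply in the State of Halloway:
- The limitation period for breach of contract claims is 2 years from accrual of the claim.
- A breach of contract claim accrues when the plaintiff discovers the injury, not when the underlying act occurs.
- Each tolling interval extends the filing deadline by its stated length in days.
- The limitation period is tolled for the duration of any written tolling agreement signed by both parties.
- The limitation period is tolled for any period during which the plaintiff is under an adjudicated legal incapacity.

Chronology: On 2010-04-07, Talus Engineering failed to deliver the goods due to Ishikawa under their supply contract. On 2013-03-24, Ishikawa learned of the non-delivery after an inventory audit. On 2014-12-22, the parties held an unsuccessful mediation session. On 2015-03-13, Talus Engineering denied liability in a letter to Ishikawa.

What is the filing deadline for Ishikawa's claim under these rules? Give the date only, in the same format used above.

2015-03-24

Under the discovery rule, the claim accrued on 2013-03-24, when Ishikawa discovered the injury — not on the 2010-04-07 date of the underlying act.
2 years from 2013-03-24 is 2015-03-24.
The other events in the timeline have no effect on the limitation period under the stated rules.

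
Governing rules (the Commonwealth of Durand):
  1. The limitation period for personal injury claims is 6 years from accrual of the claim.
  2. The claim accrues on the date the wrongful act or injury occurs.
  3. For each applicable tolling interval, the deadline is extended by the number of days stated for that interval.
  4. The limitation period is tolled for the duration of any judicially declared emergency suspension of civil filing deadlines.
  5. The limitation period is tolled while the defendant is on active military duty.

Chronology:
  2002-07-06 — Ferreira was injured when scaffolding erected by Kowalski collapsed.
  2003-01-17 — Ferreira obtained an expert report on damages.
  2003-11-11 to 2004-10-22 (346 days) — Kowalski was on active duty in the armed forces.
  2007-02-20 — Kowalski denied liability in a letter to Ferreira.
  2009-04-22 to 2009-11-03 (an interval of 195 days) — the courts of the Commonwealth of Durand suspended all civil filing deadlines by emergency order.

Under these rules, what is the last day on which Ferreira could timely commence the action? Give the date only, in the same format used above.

2009-12-29

The limitation period began to run on 2002-07-06.
The untolled deadline — 6 years after 2002-07-06 — is 2008-07-06.
The defendant's active military service from 2003-11-11 to 2004-10-22 tolled the period for 346 days, extending the deadline to 2009-06-17.
The period was tolled for 195 days by the emergency suspension of filing deadlines (2009-04-22 to 2009-11-03), pushing the deadline to 2009-12-29.
None of the other events listed affects the running of the period under the stated rules.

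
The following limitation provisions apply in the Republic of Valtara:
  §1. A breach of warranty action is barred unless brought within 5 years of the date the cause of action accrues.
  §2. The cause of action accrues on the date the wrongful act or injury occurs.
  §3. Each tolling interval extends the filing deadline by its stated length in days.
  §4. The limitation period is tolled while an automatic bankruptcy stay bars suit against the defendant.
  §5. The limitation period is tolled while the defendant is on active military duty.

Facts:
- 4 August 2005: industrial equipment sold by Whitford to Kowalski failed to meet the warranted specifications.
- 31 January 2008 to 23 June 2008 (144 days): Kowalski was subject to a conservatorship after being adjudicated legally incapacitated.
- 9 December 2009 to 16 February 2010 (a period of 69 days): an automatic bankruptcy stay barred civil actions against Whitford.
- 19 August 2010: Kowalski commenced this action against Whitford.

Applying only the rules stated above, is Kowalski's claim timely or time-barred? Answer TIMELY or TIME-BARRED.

The claim accrued on 4 August 2005, when the wrongful act occurred.
The untolled deadline — 5 years after 4 August 2005 — is 4 August 2010.
The automatic bankruptcy stay from 9 December 2009 to 16 February 2010 tolled the period for 69 days, extending the deadline to 12 October 2010.
No stated provision tolls the period for the plaintiff's incapacity, so the interval from 31 January 2008 to 23 June 2008 has no effect on the deadline.
Filing on 19 August 2010 beat the 12 October 2010 deadline — the action is timely.

TIMELY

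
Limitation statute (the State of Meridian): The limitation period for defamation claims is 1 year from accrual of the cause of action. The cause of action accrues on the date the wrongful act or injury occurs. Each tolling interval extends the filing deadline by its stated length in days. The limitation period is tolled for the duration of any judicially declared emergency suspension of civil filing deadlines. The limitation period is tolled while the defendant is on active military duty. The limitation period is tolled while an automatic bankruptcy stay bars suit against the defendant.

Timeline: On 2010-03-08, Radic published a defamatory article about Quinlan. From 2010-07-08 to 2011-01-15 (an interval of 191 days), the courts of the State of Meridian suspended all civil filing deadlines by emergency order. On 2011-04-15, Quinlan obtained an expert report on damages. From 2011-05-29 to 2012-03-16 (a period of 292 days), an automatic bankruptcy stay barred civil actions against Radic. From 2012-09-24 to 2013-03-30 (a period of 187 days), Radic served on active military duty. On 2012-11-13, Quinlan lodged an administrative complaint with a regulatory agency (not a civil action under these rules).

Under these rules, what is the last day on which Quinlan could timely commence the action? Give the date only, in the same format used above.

2012-07-03

The limitation period began to run on 2010-03-08.
Adding the 1 year base period to 2010-03-08 gives a deadline of 2011-03-08, before any tolling.
The period was tolled for 191 days by the emergency suspension of filing deadlines (2010-07-08 to 2011-01-15), pushing the deadline to 2011-09-15.
The automatic bankruptcy stay from 2011-05-29 to 2012-03-16 tolled the period for 292 days, extending the deadline to 2012-07-03.
The defendant's active military service from 2012-09-24 to 2013-03-30 began after the period had already run on 2012-07-03, so it has no tolling effect.
Nothing else in the chronology tolls or restarts the period.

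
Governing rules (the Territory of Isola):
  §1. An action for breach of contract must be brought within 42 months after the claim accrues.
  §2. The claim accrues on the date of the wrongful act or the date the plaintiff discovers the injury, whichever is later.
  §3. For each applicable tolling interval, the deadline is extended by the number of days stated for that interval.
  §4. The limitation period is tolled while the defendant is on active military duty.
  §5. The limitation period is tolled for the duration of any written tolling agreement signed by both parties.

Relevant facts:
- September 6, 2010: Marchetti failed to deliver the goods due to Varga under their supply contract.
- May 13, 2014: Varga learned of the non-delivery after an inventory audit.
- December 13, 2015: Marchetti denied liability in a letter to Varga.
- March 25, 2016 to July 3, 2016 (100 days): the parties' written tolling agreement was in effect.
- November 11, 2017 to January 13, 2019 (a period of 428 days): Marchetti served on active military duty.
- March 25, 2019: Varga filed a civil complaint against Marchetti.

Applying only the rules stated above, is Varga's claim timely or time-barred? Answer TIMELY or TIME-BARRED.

Because discovery on May 13, 2014 post-dates the September 6, 2010 act, accrual under the later-of rule falls on May 13, 2014.
Adding the 42 months base period to May 13, 2014 gives a deadline of November 13, 2017, before any tolling.
Because the written tolling agreement ran from March 25, 2016 to July 3, 2016, the deadline is extended by 100 days to February 21, 2018.
Because the defendant's active military service ran from November 11, 2017 to January 13, 2019, the deadline is extended by 428 days to April 25, 2019.
The other events in the timeline have no effect on the limitation period under the stated rules.
Filing on March 25, 2019 beat the April 25, 2019 deadline — the action is timely.

TIMELY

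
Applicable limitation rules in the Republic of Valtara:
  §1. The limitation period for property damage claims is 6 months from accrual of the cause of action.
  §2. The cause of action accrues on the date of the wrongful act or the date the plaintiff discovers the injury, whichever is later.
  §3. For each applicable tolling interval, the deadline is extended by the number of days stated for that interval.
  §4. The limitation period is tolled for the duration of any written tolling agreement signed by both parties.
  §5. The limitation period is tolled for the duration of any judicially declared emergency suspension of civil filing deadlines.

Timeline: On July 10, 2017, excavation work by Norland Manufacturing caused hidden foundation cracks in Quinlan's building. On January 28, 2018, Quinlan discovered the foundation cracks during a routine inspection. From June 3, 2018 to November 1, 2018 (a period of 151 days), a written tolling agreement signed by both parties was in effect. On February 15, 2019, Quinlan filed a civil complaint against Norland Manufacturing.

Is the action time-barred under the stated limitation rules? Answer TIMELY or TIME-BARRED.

TIME-BARRED

The claim accrued on January 28, 2018 — the later of the July 10, 2017 act and the January 28, 2018 discovery.
Adding the 6 months base period to January 28, 2018 gives a deadline of July 28, 2018, before any tolling.
The period was tolled for 151 days by the written tolling agreement (June 3, 2018 to November 1, 2018), pushing the deadline to December 26, 2018.
The February 15, 2019 filing falls after the December 26, 2018 deadline; the claim is time-barred.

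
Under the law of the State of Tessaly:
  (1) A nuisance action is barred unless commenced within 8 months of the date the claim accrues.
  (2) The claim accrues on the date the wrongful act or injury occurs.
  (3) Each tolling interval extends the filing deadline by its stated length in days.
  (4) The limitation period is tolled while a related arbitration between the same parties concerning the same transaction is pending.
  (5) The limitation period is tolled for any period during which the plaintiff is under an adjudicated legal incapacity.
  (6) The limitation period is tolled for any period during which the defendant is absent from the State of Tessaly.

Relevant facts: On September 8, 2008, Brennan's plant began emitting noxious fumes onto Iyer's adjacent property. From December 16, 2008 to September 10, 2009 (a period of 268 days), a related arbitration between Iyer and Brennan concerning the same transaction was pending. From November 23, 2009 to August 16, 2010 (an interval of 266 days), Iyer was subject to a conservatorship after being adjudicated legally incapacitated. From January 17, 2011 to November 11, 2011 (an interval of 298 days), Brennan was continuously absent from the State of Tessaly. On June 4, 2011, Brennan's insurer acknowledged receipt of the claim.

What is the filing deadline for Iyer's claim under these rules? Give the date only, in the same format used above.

The claim accrued on September 8, 2008, the date of the act.
8 months from September 8, 2008 is May 8, 2009.
The pending related arbitration from December 16, 2008 to September 10, 2009 tolled the period for 268 days, extending the deadline to January 31, 2010.
The plaintiff's legal incapacity from November 23, 2009 to August 16, 2010 tolled the period for 266 days, extending the deadline to October 24, 2010.
By the time the defendant's absence from the jurisdiction began on January 17, 2011, the limitation period had already expired on October 24, 2010; that interval cannot revive it.
The other events in the timeline have no effect on the limitation period under the stated rules.

October 24, 2010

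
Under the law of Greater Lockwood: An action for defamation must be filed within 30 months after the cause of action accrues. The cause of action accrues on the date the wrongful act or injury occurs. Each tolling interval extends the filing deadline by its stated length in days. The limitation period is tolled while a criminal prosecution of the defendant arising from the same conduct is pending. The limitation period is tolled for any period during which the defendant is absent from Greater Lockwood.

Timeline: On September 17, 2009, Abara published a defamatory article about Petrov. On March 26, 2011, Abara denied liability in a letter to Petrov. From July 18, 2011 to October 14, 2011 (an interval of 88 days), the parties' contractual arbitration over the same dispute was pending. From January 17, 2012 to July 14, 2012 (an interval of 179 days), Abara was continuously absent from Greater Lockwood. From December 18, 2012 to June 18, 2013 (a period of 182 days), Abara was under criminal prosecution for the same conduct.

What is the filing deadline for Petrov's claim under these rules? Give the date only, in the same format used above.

The limitation period began to run on September 17, 2009.
The untolled deadline — 30 months after September 17, 2009 — is March 17, 2012.
The defendant's absence from the jurisdiction from January 17, 2012 to July 14, 2012 tolled the period for 179 days, extending the deadline to September 12, 2012.
The pending criminal prosecution from December 18, 2012 to June 18, 2013 began after the period had already run on September 12, 2012, so it has no tolling effect.
The pending related arbitration from July 18, 2011 to October 14, 2011 does not toll the period, because no stated rule makes a pending arbitration a tolling event.
None of the other events listed affects the running of the period under the stated rules.

September 12, 2012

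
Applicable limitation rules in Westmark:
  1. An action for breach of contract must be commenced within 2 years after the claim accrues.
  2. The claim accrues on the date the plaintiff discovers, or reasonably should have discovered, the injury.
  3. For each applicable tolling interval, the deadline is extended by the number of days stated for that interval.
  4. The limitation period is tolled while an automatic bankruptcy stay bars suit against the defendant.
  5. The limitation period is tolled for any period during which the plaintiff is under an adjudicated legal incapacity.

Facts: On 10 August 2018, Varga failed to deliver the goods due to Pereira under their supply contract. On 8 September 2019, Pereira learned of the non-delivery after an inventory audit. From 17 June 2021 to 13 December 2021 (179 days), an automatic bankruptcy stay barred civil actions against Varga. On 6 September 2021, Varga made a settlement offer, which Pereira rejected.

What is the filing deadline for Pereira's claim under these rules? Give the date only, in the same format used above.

6 March 2022

Accrual is tied to discovery, so the period began on 8 September 2019 rather than on 10 August 2018 when the act occurred.
2 years from 8 September 2019 is 8 September 2021.
Because the automatic bankruptcy stay ran from 17 June 2021 to 13 December 2021, the deadline is extended by 179 days to 6 March 2022.
None of the other events listed affects the running of the period under the stated rules.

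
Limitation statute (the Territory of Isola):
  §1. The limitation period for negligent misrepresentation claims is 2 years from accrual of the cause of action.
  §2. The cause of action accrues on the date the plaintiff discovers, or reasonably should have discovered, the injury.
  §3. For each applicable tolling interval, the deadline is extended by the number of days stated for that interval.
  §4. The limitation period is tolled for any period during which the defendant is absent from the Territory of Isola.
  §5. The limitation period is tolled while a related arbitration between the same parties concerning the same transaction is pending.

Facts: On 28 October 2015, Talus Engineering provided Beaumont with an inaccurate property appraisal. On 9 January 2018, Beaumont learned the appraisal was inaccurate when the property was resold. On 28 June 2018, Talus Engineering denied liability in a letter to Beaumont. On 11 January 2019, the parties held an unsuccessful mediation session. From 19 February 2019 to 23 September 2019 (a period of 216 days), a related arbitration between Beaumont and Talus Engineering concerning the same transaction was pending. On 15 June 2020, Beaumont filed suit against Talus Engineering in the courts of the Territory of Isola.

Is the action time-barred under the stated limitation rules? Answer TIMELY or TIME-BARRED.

TIMELY

Accrual is tied to discovery, so the period began on 9 January 2018 rather than on 28 October 2015 when the act occurred.
2 years from 9 January 2018 is 9 January 2020.
Because the pending related arbitration ran from 19 February 2019 to 23 September 2019, the deadline is extended by 216 days to 12 August 2020.
None of the other events listed affects the running of the period under the stated rules.
The 15 June 2020 filing precedes the 12 August 2020 deadline; the claim is timely.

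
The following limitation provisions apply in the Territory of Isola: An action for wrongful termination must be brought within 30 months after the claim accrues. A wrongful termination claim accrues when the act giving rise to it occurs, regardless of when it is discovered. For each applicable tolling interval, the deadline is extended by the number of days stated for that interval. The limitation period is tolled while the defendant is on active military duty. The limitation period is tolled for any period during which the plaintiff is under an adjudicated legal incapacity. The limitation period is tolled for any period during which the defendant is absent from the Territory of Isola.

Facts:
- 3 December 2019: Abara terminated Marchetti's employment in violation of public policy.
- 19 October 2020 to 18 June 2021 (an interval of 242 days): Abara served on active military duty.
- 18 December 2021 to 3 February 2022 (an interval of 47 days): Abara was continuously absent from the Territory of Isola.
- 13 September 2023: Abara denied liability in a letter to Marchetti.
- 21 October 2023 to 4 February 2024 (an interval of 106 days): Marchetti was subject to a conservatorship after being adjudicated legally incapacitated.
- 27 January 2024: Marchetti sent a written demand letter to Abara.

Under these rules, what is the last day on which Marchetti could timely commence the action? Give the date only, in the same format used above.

The claim accrued on 3 December 2019, the date of the act.
Adding the 30 months base period to 3 December 2019 gives a deadline of 3 June 2022, before any tolling.
The defendant's active military service from 19 October 2020 to 18 June 2021 tolled the period for 242 days, extending the deadline to 31 January 2023.
The defendant's absence from the jurisdiction from 18 December 2021 to 3 February 2022 tolled the period for 47 days, extending the deadline to 19 March 2023.
The plaintiff's legal incapacity starting 21 October 2023 came too late — the period had run on 19 March 2023 — and so does not extend the deadline.
The other events in the timeline have no effect on the limitation period under the stated rules.

19 March 2023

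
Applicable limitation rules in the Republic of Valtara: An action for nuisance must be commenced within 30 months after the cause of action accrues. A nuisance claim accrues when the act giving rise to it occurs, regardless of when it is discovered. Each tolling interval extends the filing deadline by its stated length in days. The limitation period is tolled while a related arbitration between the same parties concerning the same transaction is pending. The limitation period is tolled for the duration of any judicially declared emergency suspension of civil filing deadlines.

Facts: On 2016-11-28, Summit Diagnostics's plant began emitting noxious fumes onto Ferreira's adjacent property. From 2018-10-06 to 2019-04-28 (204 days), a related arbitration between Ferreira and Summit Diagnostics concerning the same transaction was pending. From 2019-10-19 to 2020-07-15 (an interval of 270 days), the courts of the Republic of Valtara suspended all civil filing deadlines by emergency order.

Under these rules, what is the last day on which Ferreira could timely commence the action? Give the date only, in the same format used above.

2020-09-13

The cause of action accrued on 2016-11-28, the date of the act.
30 months from 2016-11-28 is 2019-05-28.
The period was tolled for 204 days by the pending related arbitration (2018-10-06 to 2019-04-28), pushing the deadline to 2019-12-18.
The emergency suspension of filing deadlines from 2019-10-19 to 2020-07-15 tolled the period for 270 days, extending the deadline to 2020-09-13.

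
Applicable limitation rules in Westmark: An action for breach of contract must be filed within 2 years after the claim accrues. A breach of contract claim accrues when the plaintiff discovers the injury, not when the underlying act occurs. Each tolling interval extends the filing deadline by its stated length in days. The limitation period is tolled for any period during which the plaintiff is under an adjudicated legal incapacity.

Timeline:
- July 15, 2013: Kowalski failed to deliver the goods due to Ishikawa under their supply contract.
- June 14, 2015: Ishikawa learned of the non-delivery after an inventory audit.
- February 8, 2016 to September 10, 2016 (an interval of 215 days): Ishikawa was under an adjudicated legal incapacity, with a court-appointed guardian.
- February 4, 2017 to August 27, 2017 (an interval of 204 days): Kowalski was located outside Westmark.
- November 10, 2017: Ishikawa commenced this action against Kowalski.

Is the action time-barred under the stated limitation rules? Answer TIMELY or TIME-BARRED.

TIMELY

Accrual is tied to discovery, so the period began on June 14, 2015 rather than on July 15, 2013 when the act occurred.
Adding the 2 years base period to June 14, 2015 gives a deadline of June 14, 2017, before any tolling.
The plaintiff's legal incapacity from February 8, 2016 to September 10, 2016 tolled the period for 215 days, extending the deadline to January 15, 2018.
No stated provision tolls the period for the defendant's absence, so the interval from February 4, 2017 to August 27, 2017 has no effect on the deadline.
Filing on November 10, 2017 beat the January 15, 2018 deadline — the action is timely.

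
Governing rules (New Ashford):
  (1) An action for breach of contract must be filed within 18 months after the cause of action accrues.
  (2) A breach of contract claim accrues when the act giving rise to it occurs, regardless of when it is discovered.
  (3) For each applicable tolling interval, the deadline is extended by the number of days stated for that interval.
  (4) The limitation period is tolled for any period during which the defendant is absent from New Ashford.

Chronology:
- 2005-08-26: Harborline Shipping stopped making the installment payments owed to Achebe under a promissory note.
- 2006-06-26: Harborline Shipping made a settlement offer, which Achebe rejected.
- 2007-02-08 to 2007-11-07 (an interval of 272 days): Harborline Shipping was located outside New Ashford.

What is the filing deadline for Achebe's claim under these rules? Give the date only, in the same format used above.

The cause of action accrued on 2005-08-26, the date of the act.
The untolled deadline — 18 months after 2005-08-26 — is 2007-02-26.
Because the defendant's absence from the jurisdiction ran from 2007-02-08 to 2007-11-07, the deadline is extended by 272 days to 2007-11-25.
None of the other events listed affects the running of the period under the stated rules.

2007-11-25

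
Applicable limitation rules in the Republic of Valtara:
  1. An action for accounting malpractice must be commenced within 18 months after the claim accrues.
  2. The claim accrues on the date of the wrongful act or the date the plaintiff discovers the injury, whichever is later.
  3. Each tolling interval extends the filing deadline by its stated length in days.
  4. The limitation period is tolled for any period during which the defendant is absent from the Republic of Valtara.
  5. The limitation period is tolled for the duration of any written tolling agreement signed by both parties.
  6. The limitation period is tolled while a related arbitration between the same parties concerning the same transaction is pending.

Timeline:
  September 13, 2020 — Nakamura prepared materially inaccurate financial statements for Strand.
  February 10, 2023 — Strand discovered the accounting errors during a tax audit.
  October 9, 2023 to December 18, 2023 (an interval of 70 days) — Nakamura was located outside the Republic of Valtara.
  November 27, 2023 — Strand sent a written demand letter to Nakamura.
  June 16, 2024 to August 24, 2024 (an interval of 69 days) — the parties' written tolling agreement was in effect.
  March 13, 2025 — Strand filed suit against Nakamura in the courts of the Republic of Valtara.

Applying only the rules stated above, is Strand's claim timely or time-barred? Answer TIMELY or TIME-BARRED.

TIME-BARRED

Taking the later of the act (September 13, 2020) and discovery (February 10, 2023), the claim accrued on February 10, 2023.
18 months from February 10, 2023 is August 10, 2024.
The defendant's absence from the jurisdiction from October 9, 2023 to December 18, 2023 tolled the period for 70 days, extending the deadline to October 19, 2024.
The written tolling agreement from June 16, 2024 to August 24, 2024 tolled the period for 69 days, extending the deadline to December 27, 2024.
Nothing else in the chronology tolls or restarts the period.
Strand filed on March 13, 2025, after the December 27, 2024 deadline, so the action is time-barred.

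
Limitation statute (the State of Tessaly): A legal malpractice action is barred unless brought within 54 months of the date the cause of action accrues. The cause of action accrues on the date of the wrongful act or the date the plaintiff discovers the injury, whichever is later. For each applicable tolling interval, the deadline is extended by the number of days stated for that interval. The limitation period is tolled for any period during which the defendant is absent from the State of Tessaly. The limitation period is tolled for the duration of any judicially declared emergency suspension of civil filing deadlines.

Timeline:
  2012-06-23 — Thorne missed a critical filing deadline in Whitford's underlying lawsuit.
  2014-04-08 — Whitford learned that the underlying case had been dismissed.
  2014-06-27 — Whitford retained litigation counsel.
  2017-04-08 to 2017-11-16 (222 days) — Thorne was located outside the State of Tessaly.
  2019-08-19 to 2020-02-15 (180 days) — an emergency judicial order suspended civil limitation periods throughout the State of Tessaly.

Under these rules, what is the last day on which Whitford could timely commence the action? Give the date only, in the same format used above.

2019-05-18

Taking the later of the act (2012-06-23) and discovery (2014-04-08), the claim accrued on 2014-04-08.
54 months from 2014-04-08 is 2018-10-08.
The defendant's absence from the jurisdiction from 2017-04-08 to 2017-11-16 tolled the period for 222 days, extending the deadline to 2019-05-18.
The emergency suspension of filing deadlines from 2019-08-19 to 2020-02-15 began after the period had already run on 2019-05-18, so it has no tolling effect.
Nothing else in the chronology tolls or restarts the period.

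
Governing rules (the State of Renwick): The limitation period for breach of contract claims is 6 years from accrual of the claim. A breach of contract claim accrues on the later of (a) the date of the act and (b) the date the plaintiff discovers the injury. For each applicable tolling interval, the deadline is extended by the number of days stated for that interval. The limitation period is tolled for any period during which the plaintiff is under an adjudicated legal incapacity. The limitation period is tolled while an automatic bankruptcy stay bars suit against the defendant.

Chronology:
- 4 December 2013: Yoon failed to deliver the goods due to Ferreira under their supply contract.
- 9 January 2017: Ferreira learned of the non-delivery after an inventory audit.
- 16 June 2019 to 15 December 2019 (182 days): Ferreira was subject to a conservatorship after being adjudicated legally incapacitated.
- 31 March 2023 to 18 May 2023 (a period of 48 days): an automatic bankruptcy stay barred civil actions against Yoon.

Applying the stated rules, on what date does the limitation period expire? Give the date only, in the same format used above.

27 August 2023

Because discovery on 9 January 2017 post-dates the 4 December 2013 act, accrual under the later-of rule falls on 9 January 2017.
The untolled deadline — 6 years after 9 January 2017 — is 9 January 2023.
The period was tolled for 182 days by the plaintiff's legal incapacity (16 June 2019 to 15 December 2019), pushing the deadline to 10 July 2023.
The automatic bankruptcy stay from 31 March 2023 to 18 May 2023 tolled the period for 48 days, extending the deadline to 27 August 2023.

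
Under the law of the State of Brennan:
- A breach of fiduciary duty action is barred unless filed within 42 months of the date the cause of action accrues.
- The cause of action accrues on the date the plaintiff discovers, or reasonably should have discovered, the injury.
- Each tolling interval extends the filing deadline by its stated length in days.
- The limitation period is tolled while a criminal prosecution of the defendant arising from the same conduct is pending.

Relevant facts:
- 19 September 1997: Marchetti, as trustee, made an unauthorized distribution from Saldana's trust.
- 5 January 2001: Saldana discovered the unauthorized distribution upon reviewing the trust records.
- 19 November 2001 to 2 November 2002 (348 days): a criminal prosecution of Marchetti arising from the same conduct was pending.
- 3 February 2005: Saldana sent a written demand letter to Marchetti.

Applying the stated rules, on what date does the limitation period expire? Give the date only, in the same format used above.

Accrual is tied to discovery, so the period began on 5 January 2001 rather than on 19 September 1997 when the act occurred.
The untolled deadline — 42 months after 5 January 2001 — is 5 July 2004.
The pending criminal prosecution from 19 November 2001 to 2 November 2002 tolled the period for 348 days, extending the deadline to 18 June 2005.
Nothing else in the chronology tolls or restarts the period.

18 June 2005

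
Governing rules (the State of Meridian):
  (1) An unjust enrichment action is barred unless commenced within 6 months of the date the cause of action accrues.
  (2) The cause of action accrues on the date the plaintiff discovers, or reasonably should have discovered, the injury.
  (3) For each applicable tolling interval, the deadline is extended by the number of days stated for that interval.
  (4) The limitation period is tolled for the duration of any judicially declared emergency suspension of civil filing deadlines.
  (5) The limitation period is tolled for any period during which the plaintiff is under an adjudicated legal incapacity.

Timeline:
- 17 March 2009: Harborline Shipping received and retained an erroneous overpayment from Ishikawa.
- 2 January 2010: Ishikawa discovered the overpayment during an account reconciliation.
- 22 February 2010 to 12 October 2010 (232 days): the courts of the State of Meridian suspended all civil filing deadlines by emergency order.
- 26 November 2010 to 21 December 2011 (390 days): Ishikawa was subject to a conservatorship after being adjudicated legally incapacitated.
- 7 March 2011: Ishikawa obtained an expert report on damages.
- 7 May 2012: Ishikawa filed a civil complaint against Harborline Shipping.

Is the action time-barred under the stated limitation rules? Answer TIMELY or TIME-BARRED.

The claim did not accrue until Ishikawa discovered the injury on 2 January 2010; the 17 March 2009 act date does not start the clock under the stated rule.
The untolled deadline — 6 months after 2 January 2010 — is 2 July 2010.
The period was tolled for 232 days by the emergency suspension of filing deadlines (22 February 2010 to 12 October 2010), pushing the deadline to 19 February 2011.
The plaintiff's legal incapacity from 26 November 2010 to 21 December 2011 tolled the period for 390 days, extending the deadline to 15 March 2012.
Nothing else in the chronology tolls or restarts the period.
Ishikawa filed on 7 May 2012, after the 15 March 2012 deadline, so the action is time-barred.

TIME-BARRED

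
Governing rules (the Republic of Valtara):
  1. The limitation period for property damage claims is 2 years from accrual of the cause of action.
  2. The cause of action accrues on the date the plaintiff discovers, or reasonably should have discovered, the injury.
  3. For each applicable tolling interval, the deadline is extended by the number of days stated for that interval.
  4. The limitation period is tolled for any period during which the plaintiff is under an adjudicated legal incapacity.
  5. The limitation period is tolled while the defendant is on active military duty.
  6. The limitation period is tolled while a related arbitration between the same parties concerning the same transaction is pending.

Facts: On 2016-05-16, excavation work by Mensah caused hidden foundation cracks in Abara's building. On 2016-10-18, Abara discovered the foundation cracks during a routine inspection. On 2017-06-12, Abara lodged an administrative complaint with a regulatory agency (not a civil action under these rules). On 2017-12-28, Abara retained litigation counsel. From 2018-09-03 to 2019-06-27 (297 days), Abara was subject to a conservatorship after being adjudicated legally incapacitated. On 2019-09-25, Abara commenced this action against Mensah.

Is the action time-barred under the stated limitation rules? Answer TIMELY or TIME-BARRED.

The claim did not accrue until Abara discovered the injury on 2016-10-18; the 2016-05-16 act date does not start the clock under the stated rule.
2 years from 2016-10-18 is 2018-10-18.
The plaintiff's legal incapacity from 2018-09-03 to 2019-06-27 tolled the period for 297 days, extending the deadline to 2019-08-11.
The other events in the timeline have no effect on the limitation period under the stated rules.
Abara filed on 2019-09-25, after the 2019-08-11 deadline, so the action is time-barred.

TIME-BARRED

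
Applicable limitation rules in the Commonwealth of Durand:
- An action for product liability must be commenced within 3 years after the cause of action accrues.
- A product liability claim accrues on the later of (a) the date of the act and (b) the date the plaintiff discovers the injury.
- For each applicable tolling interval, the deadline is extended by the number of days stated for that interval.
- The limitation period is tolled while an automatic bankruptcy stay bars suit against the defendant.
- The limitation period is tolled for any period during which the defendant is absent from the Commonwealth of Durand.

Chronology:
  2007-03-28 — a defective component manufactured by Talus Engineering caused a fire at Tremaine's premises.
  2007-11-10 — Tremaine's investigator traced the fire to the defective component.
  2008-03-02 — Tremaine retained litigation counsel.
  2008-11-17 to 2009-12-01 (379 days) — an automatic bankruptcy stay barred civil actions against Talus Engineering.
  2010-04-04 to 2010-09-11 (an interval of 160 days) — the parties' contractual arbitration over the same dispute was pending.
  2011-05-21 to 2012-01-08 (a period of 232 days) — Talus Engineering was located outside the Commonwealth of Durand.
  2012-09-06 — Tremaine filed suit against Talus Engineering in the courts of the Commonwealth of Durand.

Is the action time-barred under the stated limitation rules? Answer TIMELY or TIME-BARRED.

The claim accrued on 2007-11-10 — the later of the 2007-03-28 act and the 2007-11-10 discovery.
Adding the 3 years base period to 2007-11-10 gives a deadline of 2010-11-10, before any tolling.
Because the automatic bankruptcy stay ran from 2008-11-17 to 2009-12-01, the deadline is extended by 379 days to 2011-11-24.
Because the defendant's absence from the jurisdiction ran from 2011-05-21 to 2012-01-08, the deadline is extended by 232 days to 2012-07-13.
No stated provision tolls the period for a pending arbitration, so the interval from 2010-04-04 to 2010-09-11 has no effect on the deadline.
Nothing else in the chronology tolls or restarts the period.
Tremaine filed on 2012-09-06, after the 2012-07-13 deadline, so the action is time-barred.

TIME-BARRED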